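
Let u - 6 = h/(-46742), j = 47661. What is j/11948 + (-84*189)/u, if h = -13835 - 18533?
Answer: -2212853659599/934393340 ≈ -2368.2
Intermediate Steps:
h = -32368
u = 156410/23371 (u = 6 - 32368/(-46742) = 6 - 32368*(-1/46742) = 6 + 16184/23371 = 156410/23371 ≈ 6.6925)
j/11948 + (-84*189)/u = 47661/11948 + (-84*189)/(156410/23371) = 47661*(1/11948) - 15876*23371/156410 = 47661/11948 - 185518998/78205 = -2212853659599/934393340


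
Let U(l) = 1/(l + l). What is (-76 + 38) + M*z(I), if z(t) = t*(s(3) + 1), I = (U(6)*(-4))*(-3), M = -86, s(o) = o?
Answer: -382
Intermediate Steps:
U(l) = 1/(2*l)
I = 1 (I = (((½)/6)*(-4))*(-3) = (((½)*(⅙))*(-4))*(-3) = ((1/12)*(-4))*(-3) = -⅓*(-3) = 1)
z(t) = 4*t (z(t) = t*(3 + 1) = t*4 = 4*t)
(-76 + 38) + M*z(I) = (-76 + 38) - 344 = -38 - 86*4 = -38 - 344 = -382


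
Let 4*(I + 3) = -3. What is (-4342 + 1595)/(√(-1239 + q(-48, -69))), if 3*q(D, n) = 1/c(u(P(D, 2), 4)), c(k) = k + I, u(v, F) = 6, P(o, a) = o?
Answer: 8241*I*√100347/33449 ≈ 78.046*I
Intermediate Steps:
I = -15/4 (I = -3 + (¼)*(-3) = -3 - ¾ = -15/4 ≈ -3.7500)
c(k) = -15/4 + k (c(k) = k - 15/4 = -15/4 + k)
q(D, n) = 4/27 (q(D, n) = 1/(3*(-15/4 + 6)) = 1/(3*(9/4)) = (⅓)*(4/9) = 4/27)
(-4342 + 1595)/(√(-1239 + q(-48, -69))) = (-4342 + 1595)/(√(-1239 + 4/27)) = -2747*(-3*I*√100347/33449) = -(-8241)*I*√100347/33449 = 8241*I*√100347/33449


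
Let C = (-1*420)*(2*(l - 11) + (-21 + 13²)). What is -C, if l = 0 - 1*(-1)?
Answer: 53760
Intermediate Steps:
l = 1 (l = 0 + 1 = 1)
C = -53760 (C = (-1*420)*(2*(1 - 11) + (-21 + 13²)) = -420*(2*(-10) + (-21 + 169)) = -420*(-20 + 148) = -420*128 = -53760)
-C = -1*(-53760) = 53760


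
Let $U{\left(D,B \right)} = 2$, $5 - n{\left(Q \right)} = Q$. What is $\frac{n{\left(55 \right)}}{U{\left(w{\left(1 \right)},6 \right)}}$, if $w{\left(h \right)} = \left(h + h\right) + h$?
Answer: $-25$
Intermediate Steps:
$n{\left(Q \right)} = 5 - Q$
$w{\left(h \right)} = 3 h$ ($w{\left(h \right)} = 2 h + h = 3 h$)
$\frac{n{\left(55 \right)}}{U{\left(w{\left(1 \right)},6 \right)}} = \frac{5 - 55}{2} = \left(5 - 55\right) \frac{1}{2} = \left(-50\right) \frac{1}{2} = -25$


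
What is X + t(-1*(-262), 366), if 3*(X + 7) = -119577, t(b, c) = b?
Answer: -39604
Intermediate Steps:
X = -39866 (X = -7 + (⅓)*(-119577) = -7 - 39859 = -39866)
X + t(-1*(-262), 366) = -39866 - 1*(-262) = -39866 + 262 = -39604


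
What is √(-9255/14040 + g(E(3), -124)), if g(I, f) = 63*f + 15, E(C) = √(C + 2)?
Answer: I*√189763834/156 ≈ 88.304*I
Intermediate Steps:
E(C) = √(2 + C)
g(I, f) = 15 + 63*f
√(-9255/14040 + g(E(3), -124)) = √(-9255/14040 + (15 + 63*(-124))) = √(-9255*1/14040 + (15 - 7812)) = √(-617/936 - 7797) = √(-7298609/936) = I*√189763834/156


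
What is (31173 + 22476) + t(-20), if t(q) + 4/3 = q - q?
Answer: 160943/3 ≈ 53648.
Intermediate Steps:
t(q) = -4/3 (t(q) = -4/3 + (q - q) = -4/3 + 0 = -4/3)
(31173 + 22476) + t(-20) = (31173 + 22476) - 4/3 = 53649 - 4/3 = 160943/3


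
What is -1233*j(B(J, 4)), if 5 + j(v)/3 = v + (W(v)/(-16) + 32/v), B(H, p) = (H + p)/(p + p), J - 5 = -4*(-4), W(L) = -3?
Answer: -12654279/400 ≈ -31636.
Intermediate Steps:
J = 21 (J = 5 - 4*(-4) = 5 + 16 = 21)
B(H, p) = (H + p)/(2*p) (B(H, p) = (H + p)/((2*p)) = (H + p)*(1/(2*p)) = (H + p)/(2*p))
j(v) = -231/16 + 3*v + 96/v (j(v) = -15 + 3*(v + (-3/(-16) + 32/v)) = -15 + 3*(v + (-3*(-1/16) + 32/v)) = -15 + 3*(v + (3/16 + 32/v)) = -15 + 3*(3/16 + v + 32/v) = -15 + (9/16 + 3*v + 96/v) = -231/16 + 3*v + 96/v)
-1233*j(B(J, 4)) = -1233*(-231/16 + 3*((1/2)*(21 + 4)/4) + 96/(((1/2)*(21 + 4)/4))) = -1233*(-231/16 + 3*((1/2)*(1/4)*25) + 96/(((1/2)*(1/4)*25))) = -1233*(-231/16 + 3*(25/8) + 96/(25/8)) = -1233*(-231/16 + 75/8 + 96*(8/25)) = -1233*(-231/16 + 75/8 + 768/25) = -1233*10263/400 = -12654279/400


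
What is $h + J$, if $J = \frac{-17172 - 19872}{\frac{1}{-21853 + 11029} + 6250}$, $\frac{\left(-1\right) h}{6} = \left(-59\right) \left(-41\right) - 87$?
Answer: $- \frac{946959750264}{67649999} \approx -13998.0$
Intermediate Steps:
$h = -13992$ ($h = - 6 \left(\left(-59\right) \left(-41\right) - 87\right) = - 6 \left(2419 - 87\right) = \left(-6\right) 2332 = -13992$)
$J = - \frac{400964256}{67649999}$ ($J = - \frac{37044}{\frac{1}{-10824} + 6250} = - \frac{37044}{- \frac{1}{10824} + 6250} = - \frac{37044}{\frac{67649999}{10824}} = \left(-37044\right) \frac{10824}{67649999} = - \frac{400964256}{67649999} \approx -5.927$)
$h + J = -13992 - \frac{400964256}{67649999} = - \frac{946959750264}{67649999}$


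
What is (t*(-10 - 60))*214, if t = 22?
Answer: -329560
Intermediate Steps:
(t*(-10 - 60))*214 = (22*(-10 - 60))*214 = (22*(-70))*214 = -1540*214 = -329560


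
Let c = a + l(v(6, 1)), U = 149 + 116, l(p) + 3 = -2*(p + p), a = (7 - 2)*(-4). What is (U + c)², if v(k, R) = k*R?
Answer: 47524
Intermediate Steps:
v(k, R) = R*k
a = -20 (a = 5*(-4) = -20)
l(p) = -3 - 4*p (l(p) = -3 - 2*(p + p) = -3 - 4*p)
U = 265
c = -47 (c = -20 + (-3 - 4*6) = -20 + (-3 - 24) = -20 - 27 = -47)
(U + c)² = (265 - 47)² = 218² = 47524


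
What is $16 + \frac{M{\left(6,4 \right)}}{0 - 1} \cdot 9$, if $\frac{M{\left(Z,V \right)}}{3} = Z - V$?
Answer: $-38$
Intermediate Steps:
$M{\left(Z,V \right)} = - 3 V + 3 Z$ ($M{\left(Z,V \right)} = 3 \left(Z - V\right) = - 3 V + 3 Z$)
$16 + \frac{M{\left(6,4 \right)}}{0 - 1} \cdot 9 = 16 + \frac{\left(-3\right) 4 + 3 \cdot 6}{0 - 1} \cdot 9 = 16 + \frac{-12 + 18}{-1} \cdot 9 = 16 + 6 \left(-1\right) 9 = 16 - 54 = -38$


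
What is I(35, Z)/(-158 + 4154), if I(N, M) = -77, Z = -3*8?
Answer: -77/3996 ≈ -0.019269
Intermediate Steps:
Z = -24
I(35, Z)/(-158 + 4154) = -77/(-158 + 4154) = -77/3996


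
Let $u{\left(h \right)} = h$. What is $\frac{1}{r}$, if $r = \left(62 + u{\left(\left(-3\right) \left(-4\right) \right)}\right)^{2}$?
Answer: $\frac{1}{5476} \approx 0.00018262$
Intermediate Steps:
$r = 5476$ ($r = \left(62 - -12\right)^{2} = \left(62 + 12\right)^{2} = 74^{2} = 5476$)
$\frac{1}{r} = \frac{1}{5476}$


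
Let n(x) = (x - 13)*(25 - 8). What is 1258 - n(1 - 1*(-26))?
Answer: 1020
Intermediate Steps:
n(x) = -221 + 17*x (n(x) = (-13 + x)*17 = -221 + 17*x)
1258 - n(1 - 1*(-26)) = 1258 - (-221 + 17*(1 - 1*(-26))) = 1258 - (-221 + 17*(1 + 26)) = 1258 - (-221 + 17*27) = 1258 - (-221 + 459) = 1258 - 1*238 = 1258 - 238 = 1020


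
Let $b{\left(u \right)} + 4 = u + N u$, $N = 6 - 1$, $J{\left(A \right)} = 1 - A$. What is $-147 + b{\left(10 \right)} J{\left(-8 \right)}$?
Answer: $357$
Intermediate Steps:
$N = 5$ ($N = 6 - 1 = 5$)
$b{\left(u \right)} = -4 + 6 u$ ($b{\left(u \right)} = -4 + \left(u + 5 u\right) = -4 + 6 u$)
$-147 + b{\left(10 \right)} J{\left(-8 \right)} = -147 + \left(-4 + 6 \cdot 10\right) \left(1 - -8\right) = -147 + \left(-4 + 60\right) \left(1 + 8\right) = -147 + 56 \cdot 9 = -147 + 504 = 357$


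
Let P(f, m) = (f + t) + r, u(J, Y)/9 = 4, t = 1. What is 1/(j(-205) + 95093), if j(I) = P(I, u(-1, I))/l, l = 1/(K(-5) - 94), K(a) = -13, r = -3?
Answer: 1/117242 ≈ 8.5294e-6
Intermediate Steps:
u(J, Y) = 36 (u(J, Y) = 9*4 = 36)
P(f, m) = -2 + f (P(f, m) = (f + 1) - 3 = (1 + f) - 3 = -2 + f)
l = -1/107 (l = 1/(-13 - 94) = 1/(-107) = -1/107 ≈ -0.0093458)
j(I) = 214 - 107*I (j(I) = (-2 + I)/(-1/107) = (-2 + I)*(-107) = 214 - 107*I)
1/(j(-205) + 95093) = 1/((214 - 107*(-205)) + 95093) = 1/((214 + 21935) + 95093) = 1/(22149 + 95093) = 1/117242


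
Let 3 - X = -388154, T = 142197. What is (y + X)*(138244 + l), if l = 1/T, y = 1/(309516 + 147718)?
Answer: 1162950983655703553997/21672434366 ≈ 5.3660e+10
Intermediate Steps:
X = 388157 (X = 3 - 1*(-388154) = 3 + 388154 = 388157)
y = 1/457234 ≈ 2.1871e-6
l = 1/142197 ≈ 7.0325e-6
(y + X)*(138244 + l) = (1/457234 + 388157)*(138244 + 1/142197) = (177478577739/457234)*(19657882069/142197) = 1162950983655703553997/21672434366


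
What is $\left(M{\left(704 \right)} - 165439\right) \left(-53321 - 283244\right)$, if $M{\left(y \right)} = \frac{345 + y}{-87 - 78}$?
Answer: $\frac{1837542853492}{33} \approx 5.5683 \cdot 10^{10}$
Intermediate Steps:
$M{\left(y \right)} = - \frac{23}{11} - \frac{y}{165}$ ($M{\left(y \right)} = \frac{345 + y}{-165} = \left(345 + y\right) \left(- \frac{1}{165}\right) = - \frac{23}{11} - \frac{y}{165}$)
$\left(M{\left(704 \right)} - 165439\right) \left(-53321 - 283244\right) = \left(\left(- \frac{23}{11} - \frac{64}{15}\right) - 165439\right) \left(-53321 - 283244\right) = \left(\left(- \frac{23}{11} - \frac{64}{15}\right) - 165439\right) \left(-336565\right) = \left(- \frac{1049}{165} - 165439\right) \left(-336565\right) = \left(- \frac{27298484}{165}\right) \left(-336565\right) = \frac{1837542853492}{33}$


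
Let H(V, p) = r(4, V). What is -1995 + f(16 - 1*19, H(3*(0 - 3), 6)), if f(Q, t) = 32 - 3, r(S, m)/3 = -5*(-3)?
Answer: -1966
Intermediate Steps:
r(S, m) = 45 (r(S, m) = 3*(-5*(-3)) = 3*15 = 45)
H(V, p) = 45
f(Q, t) = 29
-1995 + f(16 - 1*19, H(3*(0 - 3), 6)) = -1995 + 29 = -1966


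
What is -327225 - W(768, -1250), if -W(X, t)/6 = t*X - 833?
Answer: -6092223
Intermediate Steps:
W(X, t) = 4998 - 6*X*t (W(X, t) = -6*(t*X - 833) = -6*(X*t - 833) = -6*(-833 + X*t) = 4998 - 6*X*t)
-327225 - W(768, -1250) = -327225 - (4998 - 6*768*(-1250)) = -327225 - (4998 + 5760000) = -327225 - 1*5764998 = -327225 - 5764998 = -6092223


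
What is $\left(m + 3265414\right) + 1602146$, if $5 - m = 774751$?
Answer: $4092814$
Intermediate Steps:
$m = -774746$ ($m = 5 - 774751 = -774746$)
$\left(m + 3265414\right) + 1602146 = \left(-774746 + 3265414\right) + 1602146 = 2490668 + 1602146 = 4092814$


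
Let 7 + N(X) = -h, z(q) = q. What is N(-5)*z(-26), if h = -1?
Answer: 156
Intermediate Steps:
N(X) = -6 (N(X) = -7 - 1*(-1) = -7 + 1 = -6)
N(-5)*z(-26) = -6*(-26) = 156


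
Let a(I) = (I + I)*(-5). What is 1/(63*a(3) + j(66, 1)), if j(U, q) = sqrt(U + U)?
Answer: -315/595328 - sqrt(33)/1785984 ≈ -0.00053234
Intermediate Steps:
a(I) = -10*I (a(I) = (2*I)*(-5) = -10*I)
j(U, q) = sqrt(2)*sqrt(U) (j(U, q) = sqrt(2*U) = sqrt(2)*sqrt(U))
1/(63*a(3) + j(66, 1)) = 1/(63*(-10*3) + sqrt(2)*sqrt(66)) = 1/(63*(-30) + 2*sqrt(33)) = 1/(-1890 + 2*sqrt(33))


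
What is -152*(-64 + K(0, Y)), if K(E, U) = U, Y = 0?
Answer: 9728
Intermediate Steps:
-152*(-64 + K(0, Y)) = -152*(-64 + 0) = -152*(-64) = 9728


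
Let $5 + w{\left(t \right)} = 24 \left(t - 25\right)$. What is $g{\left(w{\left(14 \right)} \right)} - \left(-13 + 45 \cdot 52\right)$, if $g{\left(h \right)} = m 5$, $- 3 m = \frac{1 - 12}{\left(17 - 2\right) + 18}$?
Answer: $- \frac{20938}{9} \approx -2326.4$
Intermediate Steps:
$m = \frac{1}{9}$ ($m = - \frac{\left(1 - 12\right) \frac{1}{\left(17 - 2\right) + 18}}{3} = - \frac{\left(-11\right) \frac{1}{\left(17 - 2\right) + 18}}{3} = - \frac{\left(-11\right) \frac{1}{15 + 18}}{3} = - \frac{\left(-11\right) \frac{1}{33}}{3} = \left(- \frac{1}{3}\right) \left(- \frac{1}{3}\right) = \frac{1}{9} \approx 0.11111$)
$w{\left(t \right)} = -605 + 24 t$ ($w{\left(t \right)} = -5 + 24 \left(t - 25\right) = -5 + 24 \left(-25 + t\right) = -5 + \left(-600 + 24 t\right) = -605 + 24 t$)
$g{\left(h \right)} = \frac{5}{9}$ ($g{\left(h \right)} = \frac{1}{9} \cdot 5 = \frac{5}{9}$)
$g{\left(w{\left(14 \right)} \right)} - \left(-13 + 45 \cdot 52\right) = \frac{5}{9} - \left(-13 + 45 \cdot 52\right) = \frac{5}{9} - \left(-13 + 2340\right) = \frac{5}{9} - 2327 = - \frac{20938}{9}$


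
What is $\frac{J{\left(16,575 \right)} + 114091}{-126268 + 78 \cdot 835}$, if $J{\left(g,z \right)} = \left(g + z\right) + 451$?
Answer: $- \frac{115133}{61138} \approx -1.8832$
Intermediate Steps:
$J{\left(g,z \right)} = 451 + g + z$
$\frac{J{\left(16,575 \right)} + 114091}{-126268 + 78 \cdot 835} = \frac{\left(451 + 16 + 575\right) + 114091}{-126268 + 78 \cdot 835} = \frac{1042 + 114091}{-126268 + 65130} = \frac{115133}{-61138} = 115133 \left(- \frac{1}{61138}\right) = - \frac{115133}{61138}$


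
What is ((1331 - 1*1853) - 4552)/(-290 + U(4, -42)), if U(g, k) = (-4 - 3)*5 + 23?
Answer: 2537/151 ≈ 16.801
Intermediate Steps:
U(g, k) = -12 (U(g, k) = -7*5 + 23 = -35 + 23 = -12)
((1331 - 1*1853) - 4552)/(-290 + U(4, -42)) = ((1331 - 1*1853) - 4552)/(-290 - 12) = ((1331 - 1853) - 4552)/(-302) = (-522 - 4552)*(-1/302) = -5074*(-1/302) = 2537/151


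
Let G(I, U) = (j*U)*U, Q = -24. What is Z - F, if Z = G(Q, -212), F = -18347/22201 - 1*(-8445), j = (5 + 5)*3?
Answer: 29746583222/22201 ≈ 1.3399e+6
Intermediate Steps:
j = 30 (j = 10*3 = 30)
G(I, U) = 30*U² (G(I, U) = (30*U)*U = 30*U²)
F = 187469098/22201 (F = -18347*1/22201 + 8445 = -18347/22201 + 8445 = 187469098/22201 ≈ 8444.2)
Z = 1348320 (Z = 30*(-212)² = 30*44944 = 1348320)
Z - F = 1348320 - 1*187469098/22201 = 1348320 - 187469098/22201 = 29746583222/22201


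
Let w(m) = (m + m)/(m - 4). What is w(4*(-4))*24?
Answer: 192/5 ≈ 38.400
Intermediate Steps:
w(m) = 2*m/(-4 + m) (w(m) = (2*m)/(-4 + m) = 2*m/(-4 + m))
w(4*(-4))*24 = (2*(4*(-4))/(-4 + 4*(-4)))*24 = (2*(-16)/(-4 - 16))*24 = (2*(-16)/(-20))*24 = (2*(-16)*(-1/20))*24 = (8/5)*24 = 192/5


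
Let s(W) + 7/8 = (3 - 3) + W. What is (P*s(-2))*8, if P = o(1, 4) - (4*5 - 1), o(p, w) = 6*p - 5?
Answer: 414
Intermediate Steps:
s(W) = -7/8 + W (s(W) = -7/8 + ((3 - 3) + W) = -7/8 + (0 + W) = -7/8 + W)
o(p, w) = -5 + 6*p
P = -18 (P = (-5 + 6*1) - (4*5 - 1) = (-5 + 6) - (20 - 1) = 1 - 1*19 = 1 - 19 = -18)
(P*s(-2))*8 = -18*(-7/8 - 2)*8 = -18*(-23/8)*8 = (207/4)*8 = 414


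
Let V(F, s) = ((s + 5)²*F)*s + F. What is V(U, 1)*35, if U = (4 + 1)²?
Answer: 32375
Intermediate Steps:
U = 25 (U = 5² = 25)
V(F, s) = F + F*s*(5 + s)² (V(F, s) = ((5 + s)²*F)*s + F = (F*(5 + s)²)*s + F = F*s*(5 + s)² + F = F + F*s*(5 + s)²)
V(U, 1)*35 = (25*(1 + 1*(5 + 1)²))*35 = (25*(1 + 1*6²))*35 = (25*(1 + 1*36))*35 = (25*(1 + 36))*35 = (25*37)*35 = 925*35 = 32375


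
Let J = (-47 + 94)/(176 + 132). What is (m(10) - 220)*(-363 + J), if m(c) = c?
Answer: 1676355/22 ≈ 76198.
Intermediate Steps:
J = 47/308 ≈ 0.15260
(m(10) - 220)*(-363 + J) = (10 - 220)*(-363 + 47/308) = -210*(-111757/308) = 1676355/22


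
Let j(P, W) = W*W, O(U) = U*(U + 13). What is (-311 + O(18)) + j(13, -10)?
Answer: 347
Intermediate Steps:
O(U) = U*(13 + U)
j(P, W) = W²
(-311 + O(18)) + j(13, -10) = (-311 + 18*(13 + 18)) + (-10)² = (-311 + 18*31) + 100 = (-311 + 558) + 100 = 247 + 100 = 347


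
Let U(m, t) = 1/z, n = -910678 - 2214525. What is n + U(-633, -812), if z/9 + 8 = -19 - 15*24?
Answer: -10885082050/3483 ≈ -3.1252e+6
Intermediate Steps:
z = -3483 (z = -72 + 9*(-19 - 15*24) = -72 + 9*(-19 - 360) = -72 + 9*(-379) = -72 - 3411 = -3483)
n = -3125203
U(m, t) = -1/3483 (U(m, t) = 1/(-3483) = -1/3483)
n + U(-633, -812) = -3125203 - 1/3483 = -10885082050/3483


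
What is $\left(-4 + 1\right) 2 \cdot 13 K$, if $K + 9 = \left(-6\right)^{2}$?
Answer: $-2106$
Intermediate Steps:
$K = 27$ ($K = -9 + \left(-6\right)^{2} = -9 + 36 = 27$)
$\left(-4 + 1\right) 2 \cdot 13 K = \left(-4 + 1\right) 2 \cdot 13 \cdot 27 = \left(-3\right) 2 \cdot 13 \cdot 27 = \left(-6\right) 13 \cdot 27 = \left(-78\right) 27 = -2106$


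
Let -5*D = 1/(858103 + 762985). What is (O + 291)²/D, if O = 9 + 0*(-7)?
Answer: -729489600000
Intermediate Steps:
O = 9 (O = 9 + 0 = 9)
D = -1/8105440 (D = -1/(5*(858103 + 762985)) = -⅕/1621088 = -⅕*1/1621088 = -1/8105440 ≈ -1.2337e-7)
(O + 291)²/D = (9 + 291)²/(-1/8105440) = 300²*(-8105440) = 90000*(-8105440) = -729489600000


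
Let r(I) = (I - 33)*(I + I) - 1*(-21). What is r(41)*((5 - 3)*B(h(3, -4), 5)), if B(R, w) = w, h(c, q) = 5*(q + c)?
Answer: 6770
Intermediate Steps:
h(c, q) = 5*c + 5*q (h(c, q) = 5*(c + q) = 5*c + 5*q)
r(I) = 21 + 2*I*(-33 + I) (r(I) = (-33 + I)*(2*I) + 21 = 2*I*(-33 + I) + 21 = 21 + 2*I*(-33 + I))
r(41)*((5 - 3)*B(h(3, -4), 5)) = (21 - 66*41 + 2*41²)*((5 - 3)*5) = (21 - 2706 + 2*1681)*(2*5) = (21 - 2706 + 3362)*10 = 677*10 = 6770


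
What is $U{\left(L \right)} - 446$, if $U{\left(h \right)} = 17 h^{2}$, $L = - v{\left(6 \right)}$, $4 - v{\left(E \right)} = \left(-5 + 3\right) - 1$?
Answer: $387$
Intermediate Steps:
$v{\left(E \right)} = 7$ ($v{\left(E \right)} = 4 - \left(\left(-5 + 3\right) - 1\right) = 4 - \left(-2 - 1\right) = 4 - -3 = 4 + 3 = 7$)
$L = -7$ ($L = \left(-1\right) 7 = -7$)
$U{\left(L \right)} - 446 = 17 \left(-7\right)^{2} - 446 = 17 \cdot 49 - 446 = 833 - 446 = 387$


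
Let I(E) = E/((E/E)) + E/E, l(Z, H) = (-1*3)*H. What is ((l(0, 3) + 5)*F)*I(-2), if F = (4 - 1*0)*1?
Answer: 16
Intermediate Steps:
l(Z, H) = -3*H
I(E) = 1 + E (I(E) = E/1 + 1 = E*1 + 1 = E + 1 = 1 + E)
F = 4 (F = (4 + 0)*1 = 4*1 = 4)
((l(0, 3) + 5)*F)*I(-2) = ((-3*3 + 5)*4)*(1 - 2) = ((-9 + 5)*4)*(-1) = -4*4*(-1) = -16*(-1) = 16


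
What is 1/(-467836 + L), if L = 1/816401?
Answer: -816401/381941778235 ≈ -2.1375e-6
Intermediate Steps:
L = 1/816401 ≈ 1.2249e-6
1/(-467836 + L) = 1/(-467836 + 1/816401) = 1/(-381941778235/816401) = -816401/381941778235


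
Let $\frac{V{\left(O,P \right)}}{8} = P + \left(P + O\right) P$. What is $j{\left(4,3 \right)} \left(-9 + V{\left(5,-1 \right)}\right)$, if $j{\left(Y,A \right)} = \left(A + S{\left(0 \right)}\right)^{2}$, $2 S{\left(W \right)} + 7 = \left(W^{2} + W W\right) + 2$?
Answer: $- \frac{49}{4} \approx -12.25$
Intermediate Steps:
$S{\left(W \right)} = - \frac{5}{2} + W^{2}$ ($S{\left(W \right)} = - \frac{7}{2} + \frac{\left(W^{2} + W W\right) + 2}{2} = - \frac{7}{2} + \frac{\left(W^{2} + W^{2}\right) + 2}{2} = - \frac{7}{2} + \frac{2 W^{2} + 2}{2} = - \frac{7}{2} + \frac{2 + 2 W^{2}}{2} = - \frac{7}{2} + \left(1 + W^{2}\right) = - \frac{5}{2} + W^{2}$)
$V{\left(O,P \right)} = 8 P + 8 P \left(O + P\right)$ ($V{\left(O,P \right)} = 8 \left(P + \left(P + O\right) P\right) = 8 \left(P + \left(O + P\right) P\right) = 8 \left(P + P \left(O + P\right)\right) = 8 P + 8 P \left(O + P\right)$)
$j{\left(Y,A \right)} = \left(- \frac{5}{2} + A\right)^{2}$ ($j{\left(Y,A \right)} = \left(A - \left(\frac{5}{2} - 0^{2}\right)\right)^{2} = \left(A + \left(- \frac{5}{2} + 0\right)\right)^{2} = \left(A - \frac{5}{2}\right)^{2} = \left(- \frac{5}{2} + A\right)^{2}$)
$j{\left(4,3 \right)} \left(-9 + V{\left(5,-1 \right)}\right) = \frac{\left(5 - 6\right)^{2}}{4} \left(-9 + 8 \left(-1\right) \left(1 + 5 - 1\right)\right) = \frac{\left(5 - 6\right)^{2}}{4} \left(-9 + 8 \left(-1\right) 5\right) = \frac{\left(-1\right)^{2}}{4} \left(-9 - 40\right) = \frac{1}{4} \cdot 1 \left(-49\right) = \frac{1}{4} \left(-49\right) = - \frac{49}{4}$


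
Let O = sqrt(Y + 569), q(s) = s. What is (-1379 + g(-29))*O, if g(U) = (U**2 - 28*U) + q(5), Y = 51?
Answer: 558*sqrt(155) ≈ 6947.0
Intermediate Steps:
O = 2*sqrt(155) (O = sqrt(51 + 569) = sqrt(620) = 2*sqrt(155) ≈ 24.900)
g(U) = 5 + U**2 - 28*U (g(U) = (U**2 - 28*U) + 5 = 5 + U**2 - 28*U)
(-1379 + g(-29))*O = (-1379 + (5 + (-29)**2 - 28*(-29)))*(2*sqrt(155)) = (-1379 + (5 + 841 + 812))*(2*sqrt(155)) = (-1379 + 1658)*(2*sqrt(155)) = 279*(2*sqrt(155)) = 558*sqrt(155)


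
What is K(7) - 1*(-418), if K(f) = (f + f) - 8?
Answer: 424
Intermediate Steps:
K(f) = -8 + 2*f (K(f) = 2*f - 8 = -8 + 2*f)
K(7) - 1*(-418) = (-8 + 2*7) - 1*(-418) = (-8 + 14) + 418 = 6 + 418 = 424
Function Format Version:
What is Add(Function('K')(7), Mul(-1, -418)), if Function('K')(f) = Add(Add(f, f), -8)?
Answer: 424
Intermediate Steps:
Function('K')(f) = Add(-8, Mul(2, f)) (Function('K')(f) = Add(Mul(2, f), -8) = Add(-8, Mul(2, f)))
Add(Function('K')(7), Mul(-1, -418)) = Add(Add(-8, Mul(2, 7)), Mul(-1, -418)) = Add(Add(-8, 14), 418) = Add(6, 418) = 424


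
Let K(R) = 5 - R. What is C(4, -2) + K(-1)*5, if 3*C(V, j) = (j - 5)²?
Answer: 139/3 ≈ 46.333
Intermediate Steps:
C(V, j) = (-5 + j)²/3 (C(V, j) = (j - 5)²/3 = (-5 + j)²/3)
C(4, -2) + K(-1)*5 = (-5 - 2)²/3 + (5 - 1*(-1))*5 = (⅓)*(-7)² + (5 + 1)*5 = (⅓)*49 + 6*5 = 49/3 + 30 = 139/3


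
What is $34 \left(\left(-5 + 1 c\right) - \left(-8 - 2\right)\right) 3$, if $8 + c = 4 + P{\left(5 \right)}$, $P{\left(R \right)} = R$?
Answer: $612$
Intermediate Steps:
$c = 1$ ($c = -8 + \left(4 + 5\right) = -8 + 9 = 1$)
$34 \left(\left(-5 + 1 c\right) - \left(-8 - 2\right)\right) 3 = 34 \left(\left(-5 + 1 \cdot 1\right) - \left(-8 - 2\right)\right) 3 = 34 \left(\left(-5 + 1\right) - \left(-8 - 2\right)\right) 3 = 34 \left(-4 - -10\right) 3 = 34 \left(-4 + 10\right) 3 = 34 \cdot 6 \cdot 3 = 204 \cdot 3 = 612$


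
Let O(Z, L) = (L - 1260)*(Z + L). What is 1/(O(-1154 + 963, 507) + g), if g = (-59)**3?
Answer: -1/443327 ≈ -2.2557e-6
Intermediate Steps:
O(Z, L) = (-1260 + L)*(L + Z)
g = -205379
1/(O(-1154 + 963, 507) + g) = 1/((507**2 - 1260*507 - 1260*(-1154 + 963) + 507*(-1154 + 963)) - 205379) = 1/((257049 - 638820 - 1260*(-191) + 507*(-191)) - 205379) = 1/((257049 - 638820 + 240660 - 96837) - 205379) = 1/(-237948 - 205379) = 1/(-443327) = -1/443327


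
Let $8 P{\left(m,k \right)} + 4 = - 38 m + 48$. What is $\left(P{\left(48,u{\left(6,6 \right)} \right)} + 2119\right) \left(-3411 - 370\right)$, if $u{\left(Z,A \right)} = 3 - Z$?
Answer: $- \frac{14341333}{2} \approx -7.1707 \cdot 10^{6}$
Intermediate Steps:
$P{\left(m,k \right)} = \frac{11}{2} - \frac{19 m}{4}$ ($P{\left(m,k \right)} = - \frac{1}{2} + \frac{- 38 m + 48}{8} = - \frac{1}{2} + \frac{48 - 38 m}{8} = - \frac{1}{2} - \left(-6 + \frac{19 m}{4}\right) = \frac{11}{2} - \frac{19 m}{4}$)
$\left(P{\left(48,u{\left(6,6 \right)} \right)} + 2119\right) \left(-3411 - 370\right) = \left(\left(\frac{11}{2} - 228\right) + 2119\right) \left(-3411 - 370\right) = \left(\left(\frac{11}{2} - 228\right) + 2119\right) \left(-3781\right) = \left(- \frac{445}{2} + 2119\right) \left(-3781\right) = \frac{3793}{2} \left(-3781\right) = - \frac{14341333}{2}$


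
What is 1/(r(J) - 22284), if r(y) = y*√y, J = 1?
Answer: -1/22283 ≈ -4.4877e-5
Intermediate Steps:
r(y) = y^(3/2)
1/(r(J) - 22284) = 1/(1^(3/2) - 22284) = 1/(1 - 22284) = 1/(-22283) = -1/22283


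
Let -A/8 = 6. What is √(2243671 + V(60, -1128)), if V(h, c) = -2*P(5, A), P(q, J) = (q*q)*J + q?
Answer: √2246061 ≈ 1498.7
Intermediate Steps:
A = -48 (A = -8*6 = -48)
P(q, J) = q + J*q² (P(q, J) = q²*J + q = J*q² + q = q + J*q²)
V(h, c) = 2390 (V(h, c) = -10*(1 - 48*5) = -10*(1 - 240) = -10*(-239) = -2*(-1195) = 2390)
√(2243671 + V(60, -1128)) = √(2243671 + 2390) = √2246061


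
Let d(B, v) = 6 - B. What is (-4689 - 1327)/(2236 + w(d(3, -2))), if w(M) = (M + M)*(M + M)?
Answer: -188/71 ≈ -2.6479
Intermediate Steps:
w(M) = 4*M² (w(M) = (2*M)*(2*M) = 4*M²)
(-4689 - 1327)/(2236 + w(d(3, -2))) = (-4689 - 1327)/(2236 + 4*(6 - 1*3)²) = -6016/(2236 + 4*(6 - 3)²) = -6016/(2236 + 4*3²) = -6016/(2236 + 4*9) = -6016/(2236 + 36) = -6016/2272 = -6016*1/2272 = -188/71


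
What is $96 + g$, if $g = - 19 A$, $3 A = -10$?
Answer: $\frac{478}{3} \approx 159.33$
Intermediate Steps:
$A = - \frac{10}{3}$ ($A = \frac{1}{3} \left(-10\right) = - \frac{10}{3} \approx -3.3333$)
$g = \frac{190}{3}$ ($g = \left(-19\right) \left(- \frac{10}{3}\right) = \frac{190}{3} \approx 63.333$)
$96 + g = 96 + \frac{190}{3} = \frac{478}{3}$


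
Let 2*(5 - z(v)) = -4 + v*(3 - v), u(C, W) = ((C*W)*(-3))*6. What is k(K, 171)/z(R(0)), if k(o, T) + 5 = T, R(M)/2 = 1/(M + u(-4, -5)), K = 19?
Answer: 10756800/454141 ≈ 23.686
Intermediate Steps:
u(C, W) = -18*C*W (u(C, W) = -3*C*W*6 = -18*C*W)
R(M) = 2/(-360 + M) (R(M) = 2/(M - 18*(-4)*(-5)) = 2/(M - 360) = 2/(-360 + M))
z(v) = 7 - v*(3 - v)/2 (z(v) = 5 - (-4 + v*(3 - v))/2 = 5 + (2 - v*(3 - v)/2) = 7 - v*(3 - v)/2)
k(o, T) = -5 + T
k(K, 171)/z(R(0)) = (-5 + 171)/(7 + (2/(-360 + 0))**2/2 - 3/(-360 + 0)) = 166/(7 + (2/(-360))**2/2 - 3/(-360)) = 166/(7 + (2*(-1/360))**2/2 - 3*(-1)/360) = 166/(7 + (-1/180)**2/2 - 3/2*(-1/180)) = 166/(7 + (1/2)*(1/32400) + 1/120) = 166/(7 + 1/64800 + 1/120) = 166/(454141/64800) = 166*(64800/454141) = 10756800/454141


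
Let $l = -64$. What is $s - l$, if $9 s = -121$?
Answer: $\frac{455}{9} \approx 50.556$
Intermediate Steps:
$s = - \frac{121}{9}$ ($s = \frac{1}{9} \left(-121\right) = - \frac{121}{9} \approx -13.444$)
$s - l = - \frac{121}{9} - -64 = - \frac{121}{9} + 64 = \frac{455}{9}$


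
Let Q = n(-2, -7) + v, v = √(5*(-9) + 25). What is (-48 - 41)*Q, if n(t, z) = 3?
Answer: -267 - 178*I*√5 ≈ -267.0 - 398.02*I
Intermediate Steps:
v = 2*I*√5 (v = √(-45 + 25) = √(-20) = 2*I*√5 ≈ 4.4721*I)
Q = 3 + 2*I*√5 ≈ 3.0 + 4.4721*I
(-48 - 41)*Q = (-48 - 41)*(3 + 2*I*√5) = -89*(3 + 2*I*√5) = -267 - 178*I*√5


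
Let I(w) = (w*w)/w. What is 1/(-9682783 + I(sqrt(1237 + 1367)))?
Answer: -9682783/93756286622485 - 2*sqrt(651)/93756286622485 ≈ -1.0328e-7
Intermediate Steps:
I(w) = w (I(w) = w**2/w = w)
1/(-9682783 + I(sqrt(1237 + 1367))) = 1/(-9682783 + sqrt(1237 + 1367)) = 1/(-9682783 + sqrt(2604)) = 1/(-9682783 + 2*sqrt(651))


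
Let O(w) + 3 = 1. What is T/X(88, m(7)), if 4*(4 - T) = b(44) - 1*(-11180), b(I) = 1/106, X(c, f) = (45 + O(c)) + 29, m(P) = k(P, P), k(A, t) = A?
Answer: -1183385/30528 ≈ -38.764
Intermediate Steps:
O(w) = -2 (O(w) = -3 + 1 = -2)
m(P) = P
X(c, f) = 72 (X(c, f) = (45 - 2) + 29 = 43 + 29 = 72)
b(I) = 1/106
T = -1183385/424 (T = 4 - (1/106 - 1*(-11180))/4 = 4 - (1/106 + 11180)/4 = 4 - ¼*1185081/106 = 4 - 1185081/424 = -1183385/424 ≈ -2791.0)
T/X(88, m(7)) = -1183385/424/72 = -1183385/424*1/72 = -1183385/30528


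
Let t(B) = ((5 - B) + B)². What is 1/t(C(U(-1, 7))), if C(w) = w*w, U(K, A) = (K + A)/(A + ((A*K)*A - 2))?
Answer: 1/25 ≈ 0.040000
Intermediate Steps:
U(K, A) = (A + K)/(-2 + A + K*A²) (U(K, A) = (A + K)/(A + (K*A² - 2)) = (A + K)/(A + (-2 + K*A²)) = (A + K)/(-2 + A + K*A²))
C(w) = w²
t(B) = 25 (t(B) = 5² = 25)
1/t(C(U(-1, 7))) = 1/25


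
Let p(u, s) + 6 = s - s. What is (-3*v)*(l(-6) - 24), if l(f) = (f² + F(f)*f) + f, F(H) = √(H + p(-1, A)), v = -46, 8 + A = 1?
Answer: 828 - 1656*I*√3 ≈ 828.0 - 2868.3*I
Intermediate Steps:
A = -7 (A = -8 + 1 = -7)
p(u, s) = -6 (p(u, s) = -6 + (s - s) = -6 + 0 = -6)
F(H) = √(-6 + H) (F(H) = √(H - 6) = √(-6 + H))
l(f) = f + f² + f*√(-6 + f) (l(f) = (f² + √(-6 + f)*f) + f = (f² + f*√(-6 + f)) + f = f + f² + f*√(-6 + f))
(-3*v)*(l(-6) - 24) = (-3*(-46))*(-6*(1 - 6 + √(-6 - 6)) - 24) = 138*(-6*(1 - 6 + √(-12)) - 24) = 138*(-6*(1 - 6 + 2*I*√3) - 24) = 138*(-6*(-5 + 2*I*√3) - 24) = 138*((30 - 12*I*√3) - 24) = 138*(6 - 12*I*√3) = 828 - 1656*I*√3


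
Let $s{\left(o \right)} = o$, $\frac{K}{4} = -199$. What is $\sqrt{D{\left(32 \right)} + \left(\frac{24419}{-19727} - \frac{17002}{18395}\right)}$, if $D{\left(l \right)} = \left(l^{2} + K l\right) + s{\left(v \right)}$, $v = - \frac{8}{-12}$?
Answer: $\frac{i \sqrt{28975709856075047614965}}{1088634495} \approx 156.36 i$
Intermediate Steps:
$K = -796$ ($K = 4 \left(-199\right) = -796$)
$v = \frac{2}{3}$ ($v = \left(-8\right) \left(- \frac{1}{12}\right) = \frac{2}{3} \approx 0.66667$)
$D{\left(l \right)} = \frac{2}{3} + l^{2} - 796 l$ ($D{\left(l \right)} = \left(l^{2} - 796 l\right) + \frac{2}{3} = \frac{2}{3} + l^{2} - 796 l$)
$\sqrt{D{\left(32 \right)} + \left(\frac{24419}{-19727} - \frac{17002}{18395}\right)} = \sqrt{\left(\frac{2}{3} + 32^{2} - 25472\right) + \left(\frac{24419}{-19727} - \frac{17002}{18395}\right)} = \sqrt{\left(\frac{2}{3} + 1024 - 25472\right) + \left(24419 \left(- \frac{1}{19727}\right) - \frac{17002}{18395}\right)} = \sqrt{- \frac{73342}{3} - \frac{784585959}{362878165}} = \sqrt{- \frac{26616564135307}{1088634495}} = \frac{i \sqrt{28975709856075047614965}}{1088634495}$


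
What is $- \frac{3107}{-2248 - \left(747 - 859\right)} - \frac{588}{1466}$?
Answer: $\frac{1649447}{1565688} \approx 1.0535$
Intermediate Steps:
$- \frac{3107}{-2248 - \left(747 - 859\right)} - \frac{588}{1466} = - \frac{3107}{-2248 - \left(747 - 859\right)} - \frac{294}{733} = - \frac{3107}{-2248 - -112} - \frac{294}{733} = - \frac{3107}{-2248 + 112} - \frac{294}{733} = - \frac{3107}{-2136} - \frac{294}{733} = \left(-3107\right) \left(- \frac{1}{2136}\right) - \frac{294}{733} = \frac{3107}{2136} - \frac{294}{733} = \frac{1649447}{1565688}$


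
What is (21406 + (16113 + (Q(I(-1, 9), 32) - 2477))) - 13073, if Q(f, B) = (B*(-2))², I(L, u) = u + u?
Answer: 26065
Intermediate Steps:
I(L, u) = 2*u
Q(f, B) = 4*B² (Q(f, B) = (-2*B)² = 4*B²)
(21406 + (16113 + (Q(I(-1, 9), 32) - 2477))) - 13073 = (21406 + (16113 + (4*32² - 2477))) - 13073 = (21406 + (16113 + (4*1024 - 2477))) - 13073 = (21406 + (16113 + (4096 - 2477))) - 13073 = (21406 + (16113 + 1619)) - 13073 = (21406 + 17732) - 13073 = 39138 - 13073 = 26065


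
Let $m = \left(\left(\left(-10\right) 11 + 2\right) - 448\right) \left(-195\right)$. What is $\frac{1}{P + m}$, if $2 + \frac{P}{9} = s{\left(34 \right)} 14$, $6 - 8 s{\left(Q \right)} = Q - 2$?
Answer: $\frac{2}{215985} \approx 9.2599 \cdot 10^{-6}$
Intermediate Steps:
$s{\left(Q \right)} = 1 - \frac{Q}{8}$ ($s{\left(Q \right)} = \frac{3}{4} - \frac{Q - 2}{8} = \frac{3}{4} - \frac{-2 + Q}{8} = \frac{3}{4} - \left(- \frac{1}{4} + \frac{Q}{8}\right) = 1 - \frac{Q}{8}$)
$m = 108420$ ($m = \left(\left(-110 + 2\right) - 448\right) \left(-195\right) = \left(-108 - 448\right) \left(-195\right) = \left(-556\right) \left(-195\right) = 108420$)
$P = - \frac{855}{2}$ ($P = -18 + 9 \left(1 - \frac{17}{4}\right) 14 = -18 + 9 \left(\left(- \frac{13}{4}\right) 14\right) = -18 + 9 \left(- \frac{91}{2}\right) = -18 - \frac{819}{2} = - \frac{855}{2} \approx -427.5$)
$\frac{1}{P + m} = \frac{1}{- \frac{855}{2} + 108420} = \frac{1}{\frac{215985}{2}} = \frac{2}{215985}$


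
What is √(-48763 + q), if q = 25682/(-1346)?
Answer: 2*I*√5523704705/673 ≈ 220.87*I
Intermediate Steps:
q = -12841/673 (q = 25682*(-1/1346) = -12841/673 ≈ -19.080)
√(-48763 + q) = √(-48763 - 12841/673) = √(-32830340/673) = 2*I*√5523704705/673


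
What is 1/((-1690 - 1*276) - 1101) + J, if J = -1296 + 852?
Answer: -1361749/3067 ≈ -444.00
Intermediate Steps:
J = -444
1/((-1690 - 1*276) - 1101) + J = 1/((-1690 - 1*276) - 1101) - 444 = 1/((-1690 - 276) - 1101) - 444 = 1/(-1966 - 1101) - 444 = 1/(-3067) - 444 = -1/3067 - 444 = -1361749/3067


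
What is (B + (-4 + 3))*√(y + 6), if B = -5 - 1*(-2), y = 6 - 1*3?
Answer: -12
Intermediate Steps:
y = 3 (y = 6 - 3 = 3)
B = -3 (B = -5 + 2 = -3)
(B + (-4 + 3))*√(y + 6) = (-3 + (-4 + 3))*√(3 + 6) = (-3 - 1)*√9 = -4*3 = -12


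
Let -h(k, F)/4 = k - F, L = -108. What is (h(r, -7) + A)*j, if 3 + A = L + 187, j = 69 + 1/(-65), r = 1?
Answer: 197296/65 ≈ 3035.3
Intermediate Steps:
h(k, F) = -4*k + 4*F (h(k, F) = -4*(k - F) = -4*k + 4*F)
j = 4484/65 (j = 69 - 1/65 = 4484/65 ≈ 68.985)
A = 76 (A = -3 + (-108 + 187) = -3 + 79 = 76)
(h(r, -7) + A)*j = ((-4*1 + 4*(-7)) + 76)*(4484/65) = ((-4 - 28) + 76)*(4484/65) = (-32 + 76)*(4484/65) = 44*(4484/65) = 197296/65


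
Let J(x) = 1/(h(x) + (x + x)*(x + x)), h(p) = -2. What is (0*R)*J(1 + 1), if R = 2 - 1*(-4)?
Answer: 0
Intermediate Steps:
R = 6 (R = 2 + 4 = 6)
J(x) = 1/(-2 + 4*x²) (J(x) = 1/(-2 + (x + x)*(x + x)) = 1/(-2 + (2*x)*(2*x)) = 1/(-2 + 4*x²))
(0*R)*J(1 + 1) = (0*6)*(1/(2*(-1 + 2*(1 + 1)²))) = 0*(1/(2*(-1 + 2*2²))) = 0*(1/(2*(-1 + 2*4))) = 0*(1/(2*(-1 + 8))) = 0*((½)/7) = 0*((½)*(⅐)) = 0*(1/14) = 0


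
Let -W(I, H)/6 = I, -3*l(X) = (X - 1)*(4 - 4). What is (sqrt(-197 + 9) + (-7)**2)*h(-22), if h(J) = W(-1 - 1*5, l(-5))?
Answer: 1764 + 72*I*sqrt(47) ≈ 1764.0 + 493.61*I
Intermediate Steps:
l(X) = 0 (l(X) = -(X - 1)*(4 - 4)/3 = -(-1 + X)*0/3 = -1/3*0 = 0)
W(I, H) = -6*I
h(J) = 36 (h(J) = -6*(-1 - 1*5) = -6*(-1 - 5) = -6*(-6) = 36)
(sqrt(-197 + 9) + (-7)**2)*h(-22) = (sqrt(-197 + 9) + (-7)**2)*36 = (sqrt(-188) + 49)*36 = (2*I*sqrt(47) + 49)*36 = (49 + 2*I*sqrt(47))*36 = 1764 + 72*I*sqrt(47)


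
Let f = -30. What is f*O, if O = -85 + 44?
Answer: 1230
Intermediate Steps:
O = -41
f*O = -30*(-41) = 1230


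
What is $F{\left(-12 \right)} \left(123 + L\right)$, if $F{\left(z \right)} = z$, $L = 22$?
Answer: $-1740$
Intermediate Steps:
$F{\left(-12 \right)} \left(123 + L\right) = - 12 \left(123 + 22\right) = \left(-12\right) 145 = -1740$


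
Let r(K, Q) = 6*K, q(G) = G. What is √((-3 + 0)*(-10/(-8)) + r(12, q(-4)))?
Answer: √273/2 ≈ 8.2614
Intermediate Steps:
√((-3 + 0)*(-10/(-8)) + r(12, q(-4))) = √((-3 + 0)*(-10/(-8)) + 6*12) = √(-(-30)*(-1)/8 + 72) = √(-3*5/4 + 72) = √(-15/4 + 72) = √(273/4) = √273/2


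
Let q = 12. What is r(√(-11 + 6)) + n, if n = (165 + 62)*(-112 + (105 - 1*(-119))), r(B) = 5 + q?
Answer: 25441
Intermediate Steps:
r(B) = 17 (r(B) = 5 + 12 = 17)
n = 25424 (n = 227*(-112 + (105 + 119)) = 227*(-112 + 224) = 227*112 = 25424)
r(√(-11 + 6)) + n = 17 + 25424 = 25441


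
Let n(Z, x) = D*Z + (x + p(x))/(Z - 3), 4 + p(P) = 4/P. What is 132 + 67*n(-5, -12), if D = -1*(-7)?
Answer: -49829/24 ≈ -2076.2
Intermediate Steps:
p(P) = -4 + 4/P
D = 7
n(Z, x) = 7*Z + (-4 + x + 4/x)/(-3 + Z) (n(Z, x) = 7*Z + (x + (-4 + 4/x))/(Z - 3) = 7*Z + (-4 + x + 4/x)/(-3 + Z))
132 + 67*n(-5, -12) = 132 + 67*((4 - 12*(-4 - 12 - 21*(-5) + 7*(-5)²))/((-12)*(-3 - 5))) = 132 + 67*(-1/12*(4 - 12*(-4 - 12 + 105 + 7*25))/(-8)) = 132 + 67*(-1/12*(-⅛)*(4 - 12*(-4 - 12 + 105 + 175))) = 132 + 67*(-1/12*(-⅛)*(4 - 12*264)) = 132 + 67*(-1/12*(-⅛)*(4 - 3168)) = 132 + 67*(-1/12*(-⅛)*(-3164)) = 132 + 67*(-791/24) = 132 - 52997/24 = -49829/24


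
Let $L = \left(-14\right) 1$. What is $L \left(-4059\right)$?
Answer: $56826$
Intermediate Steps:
$L = -14$
$L \left(-4059\right) = \left(-14\right) \left(-4059\right) = 56826$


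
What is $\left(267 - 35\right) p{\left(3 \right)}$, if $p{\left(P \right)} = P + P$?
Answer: $1392$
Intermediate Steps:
$p{\left(P \right)} = 2 P$
$\left(267 - 35\right) p{\left(3 \right)} = \left(267 - 35\right) 2 \cdot 3 = 232 \cdot 6 = 1392$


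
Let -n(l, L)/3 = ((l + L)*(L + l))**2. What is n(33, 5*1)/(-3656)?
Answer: 781926/457 ≈ 1711.0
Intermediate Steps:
n(l, L) = -3*(L + l)**4 (n(l, L) = -3*(L + l)**2*(l + L)**2 = -3*(L + l)**4)
n(33, 5*1)/(-3656) = -3*(5*1 + 33)**4/(-3656) = -3*(5 + 33)**4*(-1/3656) = -3*38**4*(-1/3656) = -3*2085136*(-1/3656) = -6255408*(-1/3656) = 781926/457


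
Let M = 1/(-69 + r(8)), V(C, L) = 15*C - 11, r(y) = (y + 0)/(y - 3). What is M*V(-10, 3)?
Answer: 805/337 ≈ 2.3887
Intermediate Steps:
r(y) = y/(-3 + y)
V(C, L) = -11 + 15*C
M = -5/337 (M = 1/(-69 + 8/(-3 + 8)) = 1/(-69 + 8/5) = 1/(-337/5) = -5/337 ≈ -0.014837)
M*V(-10, 3) = -5*(-11 + 15*(-10))/337 = -5*(-11 - 150)/337 = -5/337*(-161) = 805/337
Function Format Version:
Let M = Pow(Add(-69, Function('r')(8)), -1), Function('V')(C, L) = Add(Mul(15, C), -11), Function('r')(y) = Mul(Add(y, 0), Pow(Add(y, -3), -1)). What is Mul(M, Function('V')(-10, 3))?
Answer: Rational(805, 337) ≈ 2.3887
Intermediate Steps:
Function('r')(y) = Mul(y, Pow(Add(-3, y), -1))
Function('V')(C, L) = Add(-11, Mul(15, C))
M = Rational(-5, 337) (M = Pow(Add(-69, Mul(8, Pow(Add(-3, 8), -1))), -1) = Pow(Add(-69, Mul(8, Pow(5, -1))), -1) = Pow(Add(-69, Mul(8, Rational(1, 5))), -1) = Pow(Add(-69, Rational(8, 5)), -1) = Pow(Rational(-337, 5), -1) = Rational(-5, 337) ≈ -0.014837)
Mul(M, Function('V')(-10, 3)) = Mul(Rational(-5, 337), Add(-11, Mul(15, -10))) = Mul(Rational(-5, 337), Add(-11, -150)) = Mul(Rational(-5, 337), -161) = Rational(805, 337)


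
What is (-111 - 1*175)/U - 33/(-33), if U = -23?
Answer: 309/23 ≈ 13.435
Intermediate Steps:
(-111 - 1*175)/U - 33/(-33) = (-111 - 1*175)/(-23) - 33/(-33) = (-111 - 175)*(-1/23) - 33*(-1/33) = -286*(-1/23) + 1 = 286/23 + 1 = 309/23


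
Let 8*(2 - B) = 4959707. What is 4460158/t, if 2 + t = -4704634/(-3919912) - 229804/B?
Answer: -43356197438467268168/4171540984153 ≈ -1.0393e+7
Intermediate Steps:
B = -4959691/8 (B = 2 - 1/8*4959707 = 2 - 4959707/8 = -4959691/8 ≈ -6.1996e+5)
t = -4171540984153/9720776133596 (t = -2 + (-4704634/(-3919912) - 229804/(-4959691/8)) = -2 + (-4704634*(-1/3919912) - 229804*(-8/4959691)) = -2 + (2352317/1959956 + 1838432/4959691) = -2 + 15270011283039/9720776133596 = -4171540984153/9720776133596 ≈ -0.42914)
4460158/t = 4460158/(-4171540984153/9720776133596) = 4460158*(-9720776133596/4171540984153) = -43356197438467268168/4171540984153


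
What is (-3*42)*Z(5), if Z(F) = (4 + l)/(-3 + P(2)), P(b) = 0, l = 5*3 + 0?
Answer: 798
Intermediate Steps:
l = 15 (l = 15 + 0 = 15)
Z(F) = -19/3 (Z(F) = (4 + 15)/(-3 + 0) = 19/(-3) = 19*(-1/3) = -19/3)
(-3*42)*Z(5) = -3*42*(-19/3) = -126*(-19/3) = 798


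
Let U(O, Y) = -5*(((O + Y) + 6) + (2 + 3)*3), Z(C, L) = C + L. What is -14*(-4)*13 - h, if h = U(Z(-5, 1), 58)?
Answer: 1103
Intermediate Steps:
U(O, Y) = -105 - 5*O - 5*Y (U(O, Y) = -5*((6 + O + Y) + 5*3) = -5*((6 + O + Y) + 15) = -5*(21 + O + Y) = -105 - 5*O - 5*Y)
h = -375 (h = -105 - 5*(-5 + 1) - 5*58 = -105 - 5*(-4) - 290 = -105 + 20 - 290 = -375)
-14*(-4)*13 - h = -14*(-4)*13 - 1*(-375) = 56*13 + 375 = 728 + 375 = 1103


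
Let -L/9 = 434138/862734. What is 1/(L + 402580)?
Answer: 143789/57885924413 ≈ 2.4840e-6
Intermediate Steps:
L = -651207/143789 (L = -3907242/862734 = -9*217069/431367 = -651207/143789 ≈ -4.5289)
1/(L + 402580) = 1/(-651207/143789 + 402580) = 1/(57885924413/143789) = 143789/57885924413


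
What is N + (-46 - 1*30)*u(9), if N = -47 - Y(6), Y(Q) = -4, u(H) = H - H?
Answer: -43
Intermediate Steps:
u(H) = 0
N = -43 (N = -47 - 1*(-4) = -47 + 4 = -43)
N + (-46 - 1*30)*u(9) = -43 + (-46 - 1*30)*0 = -43 + (-46 - 30)*0 = -43 - 76*0 = -43 + 0 = -43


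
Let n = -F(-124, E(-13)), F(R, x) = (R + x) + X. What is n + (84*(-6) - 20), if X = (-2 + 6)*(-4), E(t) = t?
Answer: -371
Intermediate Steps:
X = -16 (X = 4*(-4) = -16)
F(R, x) = -16 + R + x (F(R, x) = (R + x) - 16 = -16 + R + x)
n = 153 (n = -(-16 - 124 - 13) = -1*(-153) = 153)
n + (84*(-6) - 20) = 153 + (84*(-6) - 20) = 153 + (-504 - 20) = 153 - 524 = -371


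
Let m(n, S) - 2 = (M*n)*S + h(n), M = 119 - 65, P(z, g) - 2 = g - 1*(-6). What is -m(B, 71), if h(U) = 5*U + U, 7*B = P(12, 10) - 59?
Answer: 157426/7 ≈ 22489.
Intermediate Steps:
P(z, g) = 8 + g (P(z, g) = 2 + (g - 1*(-6)) = 2 + (g + 6) = 2 + (6 + g) = 8 + g)
B = -41/7 (B = ((8 + 10) - 59)/7 = (18 - 59)/7 = (⅐)*(-41) = -41/7 ≈ -5.8571)
h(U) = 6*U
M = 54
m(n, S) = 2 + 6*n + 54*S*n (m(n, S) = 2 + ((54*n)*S + 6*n) = 2 + (54*S*n + 6*n) = 2 + (6*n + 54*S*n) = 2 + 6*n + 54*S*n)
-m(B, 71) = -(2 + 6*(-41/7) + 54*71*(-41/7)) = -(2 - 246/7 - 157194/7) = -1*(-157426/7) = 157426/7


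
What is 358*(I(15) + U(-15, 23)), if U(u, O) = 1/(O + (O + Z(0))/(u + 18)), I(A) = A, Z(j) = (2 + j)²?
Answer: 86099/16 ≈ 5381.2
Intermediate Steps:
U(u, O) = 1/(O + (4 + O)/(18 + u)) (U(u, O) = 1/(O + (O + (2 + 0)²)/(u + 18)) = 1/(O + (O + 2²)/(18 + u)) = 1/(O + (O + 4)/(18 + u)) = 1/(O + (4 + O)/(18 + u)))
358*(I(15) + U(-15, 23)) = 358*(15 + (18 - 15)/(4 + 19*23 + 23*(-15))) = 358*(15 + 3/(4 + 437 - 345)) = 358*(15 + 3/96) = 358*(15 + (1/96)*3) = 358*(15 + 1/32) = 358*(481/32) = 86099/16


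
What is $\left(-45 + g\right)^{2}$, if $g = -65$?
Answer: $12100$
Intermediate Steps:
$\left(-45 + g\right)^{2} = \left(-45 - 65\right)^{2} = \left(-110\right)^{2} = 12100$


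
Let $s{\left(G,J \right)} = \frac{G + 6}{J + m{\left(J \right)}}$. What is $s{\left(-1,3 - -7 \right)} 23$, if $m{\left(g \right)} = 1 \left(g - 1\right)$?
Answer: $\frac{115}{19} \approx 6.0526$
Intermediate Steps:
$m{\left(g \right)} = -1 + g$ ($m{\left(g \right)} = 1 \left(-1 + g\right) = -1 + g$)
$s{\left(G,J \right)} = \frac{6 + G}{-1 + 2 J}$ ($s{\left(G,J \right)} = \frac{G + 6}{J + \left(-1 + J\right)} = \frac{6 + G}{-1 + 2 J}$)
$s{\left(-1,3 - -7 \right)} 23 = \frac{6 - 1}{-1 + 2 \left(3 - -7\right)} 23 = \frac{1}{-1 + 2 \left(3 + 7\right)} 5 \cdot 23 = \frac{1}{-1 + 2 \cdot 10} \cdot 5 \cdot 23 = \frac{1}{-1 + 20} \cdot 5 \cdot 23 = \frac{1}{19} \cdot 5 \cdot 23 = \frac{5}{19} \cdot 23 = \frac{115}{19}$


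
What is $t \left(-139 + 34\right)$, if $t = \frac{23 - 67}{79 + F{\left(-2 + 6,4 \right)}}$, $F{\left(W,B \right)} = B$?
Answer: $\frac{4620}{83} \approx 55.663$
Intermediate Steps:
$t = - \frac{44}{83}$ ($t = \frac{23 - 67}{79 + 4} = - \frac{44}{83} \approx -0.53012$)
$t \left(-139 + 34\right) = - \frac{44 \left(-139 + 34\right)}{83} = \left(- \frac{44}{83}\right) \left(-105\right) = \frac{4620}{83}$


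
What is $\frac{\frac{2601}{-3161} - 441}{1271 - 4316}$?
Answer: $\frac{465534}{3208415} \approx 0.1451$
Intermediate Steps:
$\frac{\frac{2601}{-3161} - 441}{1271 - 4316} = \frac{2601 \left(- \frac{1}{3161}\right) - 441}{-3045} = \left(- \frac{2601}{3161} - 441\right) \left(- \frac{1}{3045}\right) = \left(- \frac{1396602}{3161}\right) \left(- \frac{1}{3045}\right) = \frac{465534}{3208415}$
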